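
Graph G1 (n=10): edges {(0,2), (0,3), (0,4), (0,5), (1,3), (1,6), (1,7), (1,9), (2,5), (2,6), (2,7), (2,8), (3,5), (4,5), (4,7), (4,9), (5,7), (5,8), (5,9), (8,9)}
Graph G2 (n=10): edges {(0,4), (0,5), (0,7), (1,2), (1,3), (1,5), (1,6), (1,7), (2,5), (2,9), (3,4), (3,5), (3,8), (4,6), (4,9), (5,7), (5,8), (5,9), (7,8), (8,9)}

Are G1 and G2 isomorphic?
Yes, isomorphic

The graphs are isomorphic.
One valid mapping φ: V(G1) → V(G2): 0→7, 1→4, 2→1, 3→0, 4→8, 5→5, 6→6, 7→3, 8→2, 9→9

Verify φ preserves adjacency — for each edge of G1, its image is an edge of G2:
  (0,2) → (φ(0),φ(2)) = (1,7) ∈ E(G2) ✓
  (0,3) → (φ(0),φ(3)) = (0,7) ∈ E(G2) ✓
  (0,4) → (φ(0),φ(4)) = (7,8) ∈ E(G2) ✓
  (0,5) → (φ(0),φ(5)) = (5,7) ∈ E(G2) ✓
  (1,3) → (φ(1),φ(3)) = (0,4) ∈ E(G2) ✓
  (1,6) → (φ(1),φ(6)) = (4,6) ∈ E(G2) ✓
  (1,7) → (φ(1),φ(7)) = (3,4) ∈ E(G2) ✓
  (1,9) → (φ(1),φ(9)) = (4,9) ∈ E(G2) ✓
  (2,5) → (φ(2),φ(5)) = (1,5) ∈ E(G2) ✓
  (2,6) → (φ(2),φ(6)) = (1,6) ∈ E(G2) ✓
  (2,7) → (φ(2),φ(7)) = (1,3) ∈ E(G2) ✓
  (2,8) → (φ(2),φ(8)) = (1,2) ∈ E(G2) ✓
  (3,5) → (φ(3),φ(5)) = (0,5) ∈ E(G2) ✓
  (4,5) → (φ(4),φ(5)) = (5,8) ∈ E(G2) ✓
  (4,7) → (φ(4),φ(7)) = (3,8) ∈ E(G2) ✓
  (4,9) → (φ(4),φ(9)) = (8,9) ∈ E(G2) ✓
  (5,7) → (φ(5),φ(7)) = (3,5) ∈ E(G2) ✓
  (5,8) → (φ(5),φ(8)) = (2,5) ∈ E(G2) ✓
  (5,9) → (φ(5),φ(9)) = (5,9) ∈ E(G2) ✓
  (8,9) → (φ(8),φ(9)) = (2,9) ∈ E(G2) ✓
All 20 edges of G1 map to edges of G2, and |E(G1)| = |E(G2)| = 20, so φ is a bijection on edges as well as vertices. Hence G1 ≅ G2.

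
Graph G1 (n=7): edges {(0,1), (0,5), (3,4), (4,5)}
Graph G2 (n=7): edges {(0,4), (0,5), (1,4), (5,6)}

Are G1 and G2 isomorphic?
Yes, isomorphic

The graphs are isomorphic.
One valid mapping φ: V(G1) → V(G2): 0→5, 1→6, 2→3, 3→1, 4→4, 5→0, 6→2

Verify φ preserves adjacency — for each edge of G1, its image is an edge of G2:
  (0,1) → (φ(0),φ(1)) = (5,6) ∈ E(G2) ✓
  (0,5) → (φ(0),φ(5)) = (0,5) ∈ E(G2) ✓
  (3,4) → (φ(3),φ(4)) = (1,4) ∈ E(G2) ✓
  (4,5) → (φ(4),φ(5)) = (0,4) ∈ E(G2) ✓
All 4 edges of G1 map to edges of G2, and |E(G1)| = |E(G2)| = 4, so φ is a bijection on edges as well as vertices. Hence G1 ≅ G2.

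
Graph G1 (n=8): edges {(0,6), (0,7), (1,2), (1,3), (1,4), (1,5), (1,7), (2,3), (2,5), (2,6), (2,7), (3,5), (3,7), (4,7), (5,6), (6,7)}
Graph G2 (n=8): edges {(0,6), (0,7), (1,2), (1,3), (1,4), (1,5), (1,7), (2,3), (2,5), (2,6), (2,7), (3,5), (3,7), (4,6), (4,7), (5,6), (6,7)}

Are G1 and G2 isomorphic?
No, not isomorphic

The graphs are NOT isomorphic.

Counting edges: G1 has 16 edge(s); G2 has 17 edge(s).
Edge count is an isomorphism invariant (a bijection on vertices induces a bijection on edges), so differing edge counts rule out isomorphism.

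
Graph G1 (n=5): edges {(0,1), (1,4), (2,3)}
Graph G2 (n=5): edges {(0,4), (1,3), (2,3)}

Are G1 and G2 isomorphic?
Yes, isomorphic

The graphs are isomorphic.
One valid mapping φ: V(G1) → V(G2): 0→2, 1→3, 2→4, 3→0, 4→1

Verify φ preserves adjacency — for each edge of G1, its image is an edge of G2:
  (0,1) → (φ(0),φ(1)) = (2,3) ∈ E(G2) ✓
  (1,4) → (φ(1),φ(4)) = (1,3) ∈ E(G2) ✓
  (2,3) → (φ(2),φ(3)) = (0,4) ∈ E(G2) ✓
All 3 edges of G1 map to edges of G2, and |E(G1)| = |E(G2)| = 3, so φ is a bijection on edges as well as vertices. Hence G1 ≅ G2.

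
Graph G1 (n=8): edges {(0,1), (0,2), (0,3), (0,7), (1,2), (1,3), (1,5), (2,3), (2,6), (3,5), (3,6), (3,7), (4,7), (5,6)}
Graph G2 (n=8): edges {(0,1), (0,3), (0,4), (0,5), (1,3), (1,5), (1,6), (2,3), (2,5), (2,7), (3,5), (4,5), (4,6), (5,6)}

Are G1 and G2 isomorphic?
Yes, isomorphic

The graphs are isomorphic.
One valid mapping φ: V(G1) → V(G2): 0→3, 1→0, 2→1, 3→5, 4→7, 5→4, 6→6, 7→2

Verify φ preserves adjacency — for each edge of G1, its image is an edge of G2:
  (0,1) → (φ(0),φ(1)) = (0,3) ∈ E(G2) ✓
  (0,2) → (φ(0),φ(2)) = (1,3) ∈ E(G2) ✓
  (0,3) → (φ(0),φ(3)) = (3,5) ∈ E(G2) ✓
  (0,7) → (φ(0),φ(7)) = (2,3) ∈ E(G2) ✓
  (1,2) → (φ(1),φ(2)) = (0,1) ∈ E(G2) ✓
  (1,3) → (φ(1),φ(3)) = (0,5) ∈ E(G2) ✓
  (1,5) → (φ(1),φ(5)) = (0,4) ∈ E(G2) ✓
  (2,3) → (φ(2),φ(3)) = (1,5) ∈ E(G2) ✓
  (2,6) → (φ(2),φ(6)) = (1,6) ∈ E(G2) ✓
  (3,5) → (φ(3),φ(5)) = (4,5) ∈ E(G2) ✓
  (3,6) → (φ(3),φ(6)) = (5,6) ∈ E(G2) ✓
  (3,7) → (φ(3),φ(7)) = (2,5) ∈ E(G2) ✓
  (4,7) → (φ(4),φ(7)) = (2,7) ∈ E(G2) ✓
  (5,6) → (φ(5),φ(6)) = (4,6) ∈ E(G2) ✓
All 14 edges of G1 map to edges of G2, and |E(G1)| = |E(G2)| = 14, so φ is a bijection on edges as well as vertices. Hence G1 ≅ G2.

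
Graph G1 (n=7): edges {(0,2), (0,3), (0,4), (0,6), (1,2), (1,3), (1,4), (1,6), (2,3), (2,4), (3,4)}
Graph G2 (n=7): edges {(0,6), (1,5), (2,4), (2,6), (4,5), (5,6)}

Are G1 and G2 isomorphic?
No, not isomorphic

The graphs are NOT isomorphic.

Counting triangles (3-cliques): G1 has 7, G2 has 0.
Triangle count is an isomorphism invariant, so differing triangle counts rule out isomorphism.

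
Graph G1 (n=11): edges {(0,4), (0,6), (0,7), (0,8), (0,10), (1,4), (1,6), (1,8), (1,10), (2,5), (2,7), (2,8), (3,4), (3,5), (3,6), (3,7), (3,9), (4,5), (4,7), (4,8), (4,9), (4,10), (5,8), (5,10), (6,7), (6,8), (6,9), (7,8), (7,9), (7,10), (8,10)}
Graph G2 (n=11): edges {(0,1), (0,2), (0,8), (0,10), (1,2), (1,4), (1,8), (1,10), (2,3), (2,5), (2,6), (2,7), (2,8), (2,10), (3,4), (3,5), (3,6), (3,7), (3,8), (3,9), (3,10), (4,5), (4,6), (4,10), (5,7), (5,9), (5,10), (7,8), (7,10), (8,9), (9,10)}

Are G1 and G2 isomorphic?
Yes, isomorphic

The graphs are isomorphic.
One valid mapping φ: V(G1) → V(G2): 0→7, 1→9, 2→6, 3→1, 4→10, 5→4, 6→8, 7→2, 8→3, 9→0, 10→5

Verify φ preserves adjacency — for each edge of G1, its image is an edge of G2:
  (0,4) → (φ(0),φ(4)) = (7,10) ∈ E(G2) ✓
  (0,6) → (φ(0),φ(6)) = (7,8) ∈ E(G2) ✓
  (0,7) → (φ(0),φ(7)) = (2,7) ∈ E(G2) ✓
  (0,8) → (φ(0),φ(8)) = (3,7) ∈ E(G2) ✓
  (0,10) → (φ(0),φ(10)) = (5,7) ∈ E(G2) ✓
  (1,4) → (φ(1),φ(4)) = (9,10) ∈ E(G2) ✓
  (1,6) → (φ(1),φ(6)) = (8,9) ∈ E(G2) ✓
  (1,8) → (φ(1),φ(8)) = (3,9) ∈ E(G2) ✓
  (1,10) → (φ(1),φ(10)) = (5,9) ∈ E(G2) ✓
  (2,5) → (φ(2),φ(5)) = (4,6) ∈ E(G2) ✓
  (2,7) → (φ(2),φ(7)) = (2,6) ∈ E(G2) ✓
  (2,8) → (φ(2),φ(8)) = (3,6) ∈ E(G2) ✓
  (3,4) → (φ(3),φ(4)) = (1,10) ∈ E(G2) ✓
  (3,5) → (φ(3),φ(5)) = (1,4) ∈ E(G2) ✓
  (3,6) → (φ(3),φ(6)) = (1,8) ∈ E(G2) ✓
  (3,7) → (φ(3),φ(7)) = (1,2) ∈ E(G2) ✓
  (3,9) → (φ(3),φ(9)) = (0,1) ∈ E(G2) ✓
  (4,5) → (φ(4),φ(5)) = (4,10) ∈ E(G2) ✓
  (4,7) → (φ(4),φ(7)) = (2,10) ∈ E(G2) ✓
  (4,8) → (φ(4),φ(8)) = (3,10) ∈ E(G2) ✓
  (4,9) → (φ(4),φ(9)) = (0,10) ∈ E(G2) ✓
  (4,10) → (φ(4),φ(10)) = (5,10) ∈ E(G2) ✓
  (5,8) → (φ(5),φ(8)) = (3,4) ∈ E(G2) ✓
  (5,10) → (φ(5),φ(10)) = (4,5) ∈ E(G2) ✓
  (6,7) → (φ(6),φ(7)) = (2,8) ∈ E(G2) ✓
  (6,8) → (φ(6),φ(8)) = (3,8) ∈ E(G2) ✓
  (6,9) → (φ(6),φ(9)) = (0,8) ∈ E(G2) ✓
  (7,8) → (φ(7),φ(8)) = (2,3) ∈ E(G2) ✓
  (7,9) → (φ(7),φ(9)) = (0,2) ∈ E(G2) ✓
  (7,10) → (φ(7),φ(10)) = (2,5) ∈ E(G2) ✓
  (8,10) → (φ(8),φ(10)) = (3,5) ∈ E(G2) ✓
All 31 edges of G1 map to edges of G2, and |E(G1)| = |E(G2)| = 31, so φ is a bijection on edges as well as vertices. Hence G1 ≅ G2.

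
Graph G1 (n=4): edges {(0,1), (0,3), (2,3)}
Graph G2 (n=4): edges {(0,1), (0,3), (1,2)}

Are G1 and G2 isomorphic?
Yes, isomorphic

The graphs are isomorphic.
One valid mapping φ: V(G1) → V(G2): 0→0, 1→3, 2→2, 3→1

Verify φ preserves adjacency — for each edge of G1, its image is an edge of G2:
  (0,1) → (φ(0),φ(1)) = (0,3) ∈ E(G2) ✓
  (0,3) → (φ(0),φ(3)) = (0,1) ∈ E(G2) ✓
  (2,3) → (φ(2),φ(3)) = (1,2) ∈ E(G2) ✓
All 3 edges of G1 map to edges of G2, and |E(G1)| = |E(G2)| = 3, so φ is a bijection on edges as well as vertices. Hence G1 ≅ G2.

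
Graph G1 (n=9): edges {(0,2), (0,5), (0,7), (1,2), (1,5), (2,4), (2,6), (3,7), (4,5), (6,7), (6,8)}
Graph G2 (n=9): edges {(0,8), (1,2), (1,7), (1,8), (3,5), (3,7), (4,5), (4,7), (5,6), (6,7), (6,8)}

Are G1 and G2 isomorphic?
Yes, isomorphic

The graphs are isomorphic.
One valid mapping φ: V(G1) → V(G2): 0→6, 1→4, 2→7, 3→0, 4→3, 5→5, 6→1, 7→8, 8→2

Verify φ preserves adjacency — for each edge of G1, its image is an edge of G2:
  (0,2) → (φ(0),φ(2)) = (6,7) ∈ E(G2) ✓
  (0,5) → (φ(0),φ(5)) = (5,6) ∈ E(G2) ✓
  (0,7) → (φ(0),φ(7)) = (6,8) ∈ E(G2) ✓
  (1,2) → (φ(1),φ(2)) = (4,7) ∈ E(G2) ✓
  (1,5) → (φ(1),φ(5)) = (4,5) ∈ E(G2) ✓
  (2,4) → (φ(2),φ(4)) = (3,7) ∈ E(G2) ✓
  (2,6) → (φ(2),φ(6)) = (1,7) ∈ E(G2) ✓
  (3,7) → (φ(3),φ(7)) = (0,8) ∈ E(G2) ✓
  (4,5) → (φ(4),φ(5)) = (3,5) ∈ E(G2) ✓
  (6,7) → (φ(6),φ(7)) = (1,8) ∈ E(G2) ✓
  (6,8) → (φ(6),φ(8)) = (1,2) ∈ E(G2) ✓
All 11 edges of G1 map to edges of G2, and |E(G1)| = |E(G2)| = 11, so φ is a bijection on edges as well as vertices. Hence G1 ≅ G2.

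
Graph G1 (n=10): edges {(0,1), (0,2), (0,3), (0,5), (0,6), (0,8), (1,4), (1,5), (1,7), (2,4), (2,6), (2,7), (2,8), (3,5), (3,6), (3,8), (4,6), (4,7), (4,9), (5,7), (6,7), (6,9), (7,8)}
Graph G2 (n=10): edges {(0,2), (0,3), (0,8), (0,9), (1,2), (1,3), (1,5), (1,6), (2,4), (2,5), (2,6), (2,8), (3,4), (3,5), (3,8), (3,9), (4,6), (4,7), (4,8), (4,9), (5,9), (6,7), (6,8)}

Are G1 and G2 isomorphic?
Yes, isomorphic

The graphs are isomorphic.
One valid mapping φ: V(G1) → V(G2): 0→3, 1→1, 2→8, 3→9, 4→6, 5→5, 6→4, 7→2, 8→0, 9→7

Verify φ preserves adjacency — for each edge of G1, its image is an edge of G2:
  (0,1) → (φ(0),φ(1)) = (1,3) ∈ E(G2) ✓
  (0,2) → (φ(0),φ(2)) = (3,8) ∈ E(G2) ✓
  (0,3) → (φ(0),φ(3)) = (3,9) ∈ E(G2) ✓
  (0,5) → (φ(0),φ(5)) = (3,5) ∈ E(G2) ✓
  (0,6) → (φ(0),φ(6)) = (3,4) ∈ E(G2) ✓
  (0,8) → (φ(0),φ(8)) = (0,3) ∈ E(G2) ✓
  (1,4) → (φ(1),φ(4)) = (1,6) ∈ E(G2) ✓
  (1,5) → (φ(1),φ(5)) = (1,5) ∈ E(G2) ✓
  (1,7) → (φ(1),φ(7)) = (1,2) ∈ E(G2) ✓
  (2,4) → (φ(2),φ(4)) = (6,8) ∈ E(G2) ✓
  (2,6) → (φ(2),φ(6)) = (4,8) ∈ E(G2) ✓
  (2,7) → (φ(2),φ(7)) = (2,8) ∈ E(G2) ✓
  (2,8) → (φ(2),φ(8)) = (0,8) ∈ E(G2) ✓
  (3,5) → (φ(3),φ(5)) = (5,9) ∈ E(G2) ✓
  (3,6) → (φ(3),φ(6)) = (4,9) ∈ E(G2) ✓
  (3,8) → (φ(3),φ(8)) = (0,9) ∈ E(G2) ✓
  (4,6) → (φ(4),φ(6)) = (4,6) ∈ E(G2) ✓
  (4,7) → (φ(4),φ(7)) = (2,6) ∈ E(G2) ✓
  (4,9) → (φ(4),φ(9)) = (6,7) ∈ E(G2) ✓
  (5,7) → (φ(5),φ(7)) = (2,5) ∈ E(G2) ✓
  (6,7) → (φ(6),φ(7)) = (2,4) ∈ E(G2) ✓
  (6,9) → (φ(6),φ(9)) = (4,7) ∈ E(G2) ✓
  (7,8) → (φ(7),φ(8)) = (0,2) ∈ E(G2) ✓
All 23 edges of G1 map to edges of G2, and |E(G1)| = |E(G2)| = 23, so φ is a bijection on edges as well as vertices. Hence G1 ≅ G2.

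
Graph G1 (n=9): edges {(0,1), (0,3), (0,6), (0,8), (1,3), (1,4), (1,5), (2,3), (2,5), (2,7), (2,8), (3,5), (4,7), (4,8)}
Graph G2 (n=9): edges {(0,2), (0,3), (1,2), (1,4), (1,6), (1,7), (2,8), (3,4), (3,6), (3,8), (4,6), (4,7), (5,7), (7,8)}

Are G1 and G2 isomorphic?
Yes, isomorphic

The graphs are isomorphic.
One valid mapping φ: V(G1) → V(G2): 0→7, 1→1, 2→3, 3→4, 4→2, 5→6, 6→5, 7→0, 8→8

Verify φ preserves adjacency — for each edge of G1, its image is an edge of G2:
  (0,1) → (φ(0),φ(1)) = (1,7) ∈ E(G2) ✓
  (0,3) → (φ(0),φ(3)) = (4,7) ∈ E(G2) ✓
  (0,6) → (φ(0),φ(6)) = (5,7) ∈ E(G2) ✓
  (0,8) → (φ(0),φ(8)) = (7,8) ∈ E(G2) ✓
  (1,3) → (φ(1),φ(3)) = (1,4) ∈ E(G2) ✓
  (1,4) → (φ(1),φ(4)) = (1,2) ∈ E(G2) ✓
  (1,5) → (φ(1),φ(5)) = (1,6) ∈ E(G2) ✓
  (2,3) → (φ(2),φ(3)) = (3,4) ∈ E(G2) ✓
  (2,5) → (φ(2),φ(5)) = (3,6) ∈ E(G2) ✓
  (2,7) → (φ(2),φ(7)) = (0,3) ∈ E(G2) ✓
  (2,8) → (φ(2),φ(8)) = (3,8) ∈ E(G2) ✓
  (3,5) → (φ(3),φ(5)) = (4,6) ∈ E(G2) ✓
  (4,7) → (φ(4),φ(7)) = (0,2) ∈ E(G2) ✓
  (4,8) → (φ(4),φ(8)) = (2,8) ∈ E(G2) ✓
All 14 edges of G1 map to edges of G2, and |E(G1)| = |E(G2)| = 14, so φ is a bijection on edges as well as vertices. Hence G1 ≅ G2.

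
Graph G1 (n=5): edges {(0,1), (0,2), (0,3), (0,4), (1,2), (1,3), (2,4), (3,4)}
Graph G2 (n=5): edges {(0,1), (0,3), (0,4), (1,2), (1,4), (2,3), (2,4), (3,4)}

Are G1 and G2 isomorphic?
Yes, isomorphic

The graphs are isomorphic.
One valid mapping φ: V(G1) → V(G2): 0→4, 1→3, 2→2, 3→0, 4→1

Verify φ preserves adjacency — for each edge of G1, its image is an edge of G2:
  (0,1) → (φ(0),φ(1)) = (3,4) ∈ E(G2) ✓
  (0,2) → (φ(0),φ(2)) = (2,4) ∈ E(G2) ✓
  (0,3) → (φ(0),φ(3)) = (0,4) ∈ E(G2) ✓
  (0,4) → (φ(0),φ(4)) = (1,4) ∈ E(G2) ✓
  (1,2) → (φ(1),φ(2)) = (2,3) ∈ E(G2) ✓
  (1,3) → (φ(1),φ(3)) = (0,3) ∈ E(G2) ✓
  (2,4) → (φ(2),φ(4)) = (1,2) ∈ E(G2) ✓
  (3,4) → (φ(3),φ(4)) = (0,1) ∈ E(G2) ✓
All 8 edges of G1 map to edges of G2, and |E(G1)| = |E(G2)| = 8, so φ is a bijection on edges as well as vertices. Hence G1 ≅ G2.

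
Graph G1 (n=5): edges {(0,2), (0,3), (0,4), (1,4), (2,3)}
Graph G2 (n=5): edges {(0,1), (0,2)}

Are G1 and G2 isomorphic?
No, not isomorphic

The graphs are NOT isomorphic.

Counting triangles (3-cliques): G1 has 1, G2 has 0.
Triangle count is an isomorphism invariant, so differing triangle counts rule out isomorphism.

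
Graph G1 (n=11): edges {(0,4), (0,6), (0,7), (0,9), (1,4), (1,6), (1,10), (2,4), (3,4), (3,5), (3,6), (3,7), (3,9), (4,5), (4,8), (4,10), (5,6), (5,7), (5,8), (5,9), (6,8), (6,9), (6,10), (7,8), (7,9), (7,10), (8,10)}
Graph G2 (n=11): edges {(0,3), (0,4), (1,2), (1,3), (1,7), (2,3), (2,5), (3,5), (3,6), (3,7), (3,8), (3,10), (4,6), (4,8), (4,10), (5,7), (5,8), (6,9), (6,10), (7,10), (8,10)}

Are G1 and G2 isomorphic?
No, not isomorphic

The graphs are NOT isomorphic.

Degrees in G1: deg(0)=4, deg(1)=3, deg(2)=1, deg(3)=5, deg(4)=7, deg(5)=6, deg(6)=7, deg(7)=6, deg(8)=5, deg(9)=5, deg(10)=5.
Sorted degree sequence of G1: [7, 7, 6, 6, 5, 5, 5, 5, 4, 3, 1].
Degrees in G2: deg(0)=2, deg(1)=3, deg(2)=3, deg(3)=8, deg(4)=4, deg(5)=4, deg(6)=4, deg(7)=4, deg(8)=4, deg(9)=1, deg(10)=5.
Sorted degree sequence of G2: [8, 5, 4, 4, 4, 4, 4, 3, 3, 2, 1].
The (sorted) degree sequence is an isomorphism invariant, so since G1 and G2 have different degree sequences they cannot be isomorphic.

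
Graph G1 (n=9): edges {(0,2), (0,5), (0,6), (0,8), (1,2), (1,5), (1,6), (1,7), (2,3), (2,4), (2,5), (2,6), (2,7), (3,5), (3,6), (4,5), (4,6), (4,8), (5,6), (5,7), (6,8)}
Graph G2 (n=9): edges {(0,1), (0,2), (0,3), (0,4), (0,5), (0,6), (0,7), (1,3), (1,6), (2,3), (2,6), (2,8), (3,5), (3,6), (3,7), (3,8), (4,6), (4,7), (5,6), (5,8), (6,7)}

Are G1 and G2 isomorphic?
Yes, isomorphic

The graphs are isomorphic.
One valid mapping φ: V(G1) → V(G2): 0→2, 1→7, 2→0, 3→1, 4→5, 5→6, 6→3, 7→4, 8→8

Verify φ preserves adjacency — for each edge of G1, its image is an edge of G2:
  (0,2) → (φ(0),φ(2)) = (0,2) ∈ E(G2) ✓
  (0,5) → (φ(0),φ(5)) = (2,6) ∈ E(G2) ✓
  (0,6) → (φ(0),φ(6)) = (2,3) ∈ E(G2) ✓
  (0,8) → (φ(0),φ(8)) = (2,8) ∈ E(G2) ✓
  (1,2) → (φ(1),φ(2)) = (0,7) ∈ E(G2) ✓
  (1,5) → (φ(1),φ(5)) = (6,7) ∈ E(G2) ✓
  (1,6) → (φ(1),φ(6)) = (3,7) ∈ E(G2) ✓
  (1,7) → (φ(1),φ(7)) = (4,7) ∈ E(G2) ✓
  (2,3) → (φ(2),φ(3)) = (0,1) ∈ E(G2) ✓
  (2,4) → (φ(2),φ(4)) = (0,5) ∈ E(G2) ✓
  (2,5) → (φ(2),φ(5)) = (0,6) ∈ E(G2) ✓
  (2,6) → (φ(2),φ(6)) = (0,3) ∈ E(G2) ✓
  (2,7) → (φ(2),φ(7)) = (0,4) ∈ E(G2) ✓
  (3,5) → (φ(3),φ(5)) = (1,6) ∈ E(G2) ✓
  (3,6) → (φ(3),φ(6)) = (1,3) ∈ E(G2) ✓
  (4,5) → (φ(4),φ(5)) = (5,6) ∈ E(G2) ✓
  (4,6) → (φ(4),φ(6)) = (3,5) ∈ E(G2) ✓
  (4,8) → (φ(4),φ(8)) = (5,8) ∈ E(G2) ✓
  (5,6) → (φ(5),φ(6)) = (3,6) ∈ E(G2) ✓
  (5,7) → (φ(5),φ(7)) = (4,6) ∈ E(G2) ✓
  (6,8) → (φ(6),φ(8)) = (3,8) ∈ E(G2) ✓
All 21 edges of G1 map to edges of G2, and |E(G1)| = |E(G2)| = 21, so φ is a bijection on edges as well as vertices. Hence G1 ≅ G2.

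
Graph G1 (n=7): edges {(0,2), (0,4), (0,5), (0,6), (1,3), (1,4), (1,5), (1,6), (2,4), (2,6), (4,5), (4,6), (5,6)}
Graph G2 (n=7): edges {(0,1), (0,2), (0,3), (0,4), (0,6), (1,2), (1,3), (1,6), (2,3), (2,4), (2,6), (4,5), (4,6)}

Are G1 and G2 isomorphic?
Yes, isomorphic

The graphs are isomorphic.
One valid mapping φ: V(G1) → V(G2): 0→1, 1→4, 2→3, 3→5, 4→2, 5→6, 6→0

Verify φ preserves adjacency — for each edge of G1, its image is an edge of G2:
  (0,2) → (φ(0),φ(2)) = (1,3) ∈ E(G2) ✓
  (0,4) → (φ(0),φ(4)) = (1,2) ∈ E(G2) ✓
  (0,5) → (φ(0),φ(5)) = (1,6) ∈ E(G2) ✓
  (0,6) → (φ(0),φ(6)) = (0,1) ∈ E(G2) ✓
  (1,3) → (φ(1),φ(3)) = (4,5) ∈ E(G2) ✓
  (1,4) → (φ(1),φ(4)) = (2,4) ∈ E(G2) ✓
  (1,5) → (φ(1),φ(5)) = (4,6) ∈ E(G2) ✓
  (1,6) → (φ(1),φ(6)) = (0,4) ∈ E(G2) ✓
  (2,4) → (φ(2),φ(4)) = (2,3) ∈ E(G2) ✓
  (2,6) → (φ(2),φ(6)) = (0,3) ∈ E(G2) ✓
  (4,5) → (φ(4),φ(5)) = (2,6) ∈ E(G2) ✓
  (4,6) → (φ(4),φ(6)) = (0,2) ∈ E(G2) ✓
  (5,6) → (φ(5),φ(6)) = (0,6) ∈ E(G2) ✓
All 13 edges of G1 map to edges of G2, and |E(G1)| = |E(G2)| = 13, so φ is a bijection on edges as well as vertices. Hence G1 ≅ G2.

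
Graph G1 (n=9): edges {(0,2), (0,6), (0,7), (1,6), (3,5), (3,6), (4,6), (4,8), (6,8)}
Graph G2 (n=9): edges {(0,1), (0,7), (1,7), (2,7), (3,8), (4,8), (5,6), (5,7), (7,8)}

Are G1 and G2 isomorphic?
Yes, isomorphic

The graphs are isomorphic.
One valid mapping φ: V(G1) → V(G2): 0→8, 1→2, 2→3, 3→5, 4→1, 5→6, 6→7, 7→4, 8→0

Verify φ preserves adjacency — for each edge of G1, its image is an edge of G2:
  (0,2) → (φ(0),φ(2)) = (3,8) ∈ E(G2) ✓
  (0,6) → (φ(0),φ(6)) = (7,8) ∈ E(G2) ✓
  (0,7) → (φ(0),φ(7)) = (4,8) ∈ E(G2) ✓
  (1,6) → (φ(1),φ(6)) = (2,7) ∈ E(G2) ✓
  (3,5) → (φ(3),φ(5)) = (5,6) ∈ E(G2) ✓
  (3,6) → (φ(3),φ(6)) = (5,7) ∈ E(G2) ✓
  (4,6) → (φ(4),φ(6)) = (1,7) ∈ E(G2) ✓
  (4,8) → (φ(4),φ(8)) = (0,1) ∈ E(G2) ✓
  (6,8) → (φ(6),φ(8)) = (0,7) ∈ E(G2) ✓
All 9 edges of G1 map to edges of G2, and |E(G1)| = |E(G2)| = 9, so φ is a bijection on edges as well as vertices. Hence G1 ≅ G2.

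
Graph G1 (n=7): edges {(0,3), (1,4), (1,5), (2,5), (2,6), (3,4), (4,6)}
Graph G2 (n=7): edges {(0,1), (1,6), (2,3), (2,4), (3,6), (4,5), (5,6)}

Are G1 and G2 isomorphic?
Yes, isomorphic

The graphs are isomorphic.
One valid mapping φ: V(G1) → V(G2): 0→0, 1→3, 2→4, 3→1, 4→6, 5→2, 6→5

Verify φ preserves adjacency — for each edge of G1, its image is an edge of G2:
  (0,3) → (φ(0),φ(3)) = (0,1) ∈ E(G2) ✓
  (1,4) → (φ(1),φ(4)) = (3,6) ∈ E(G2) ✓
  (1,5) → (φ(1),φ(5)) = (2,3) ∈ E(G2) ✓
  (2,5) → (φ(2),φ(5)) = (2,4) ∈ E(G2) ✓
  (2,6) → (φ(2),φ(6)) = (4,5) ∈ E(G2) ✓
  (3,4) → (φ(3),φ(4)) = (1,6) ∈ E(G2) ✓
  (4,6) → (φ(4),φ(6)) = (5,6) ∈ E(G2) ✓
All 7 edges of G1 map to edges of G2, and |E(G1)| = |E(G2)| = 7, so φ is a bijection on edges as well as vertices. Hence G1 ≅ G2.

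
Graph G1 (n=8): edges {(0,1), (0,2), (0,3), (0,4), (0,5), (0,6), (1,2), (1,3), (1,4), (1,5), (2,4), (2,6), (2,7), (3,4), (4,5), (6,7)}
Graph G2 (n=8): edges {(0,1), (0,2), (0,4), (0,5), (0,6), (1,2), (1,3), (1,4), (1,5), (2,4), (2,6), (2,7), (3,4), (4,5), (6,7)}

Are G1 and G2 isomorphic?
No, not isomorphic

The graphs are NOT isomorphic.

Counting edges: G1 has 16 edge(s); G2 has 15 edge(s).
Edge count is an isomorphism invariant (a bijection on vertices induces a bijection on edges), so differing edge counts rule out isomorphism.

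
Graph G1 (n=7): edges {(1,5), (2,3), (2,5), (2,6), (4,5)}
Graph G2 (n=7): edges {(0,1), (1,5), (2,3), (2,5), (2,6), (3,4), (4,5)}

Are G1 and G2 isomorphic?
No, not isomorphic

The graphs are NOT isomorphic.

Counting edges: G1 has 5 edge(s); G2 has 7 edge(s).
Edge count is an isomorphism invariant (a bijection on vertices induces a bijection on edges), so differing edge counts rule out isomorphism.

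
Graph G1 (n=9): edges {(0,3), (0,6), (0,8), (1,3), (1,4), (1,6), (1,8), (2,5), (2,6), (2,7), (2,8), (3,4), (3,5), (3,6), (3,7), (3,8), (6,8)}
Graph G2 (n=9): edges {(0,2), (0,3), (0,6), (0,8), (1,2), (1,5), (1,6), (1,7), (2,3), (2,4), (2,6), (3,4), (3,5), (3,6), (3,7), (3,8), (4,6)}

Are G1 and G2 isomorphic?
Yes, isomorphic

The graphs are isomorphic.
One valid mapping φ: V(G1) → V(G2): 0→4, 1→0, 2→1, 3→3, 4→8, 5→7, 6→2, 7→5, 8→6

Verify φ preserves adjacency — for each edge of G1, its image is an edge of G2:
  (0,3) → (φ(0),φ(3)) = (3,4) ∈ E(G2) ✓
  (0,6) → (φ(0),φ(6)) = (2,4) ∈ E(G2) ✓
  (0,8) → (φ(0),φ(8)) = (4,6) ∈ E(G2) ✓
  (1,3) → (φ(1),φ(3)) = (0,3) ∈ E(G2) ✓
  (1,4) → (φ(1),φ(4)) = (0,8) ∈ E(G2) ✓
  (1,6) → (φ(1),φ(6)) = (0,2) ∈ E(G2) ✓
  (1,8) → (φ(1),φ(8)) = (0,6) ∈ E(G2) ✓
  (2,5) → (φ(2),φ(5)) = (1,7) ∈ E(G2) ✓
  (2,6) → (φ(2),φ(6)) = (1,2) ∈ E(G2) ✓
  (2,7) → (φ(2),φ(7)) = (1,5) ∈ E(G2) ✓
  (2,8) → (φ(2),φ(8)) = (1,6) ∈ E(G2) ✓
  (3,4) → (φ(3),φ(4)) = (3,8) ∈ E(G2) ✓
  (3,5) → (φ(3),φ(5)) = (3,7) ∈ E(G2) ✓
  (3,6) → (φ(3),φ(6)) = (2,3) ∈ E(G2) ✓
  (3,7) → (φ(3),φ(7)) = (3,5) ∈ E(G2) ✓
  (3,8) → (φ(3),φ(8)) = (3,6) ∈ E(G2) ✓
  (6,8) → (φ(6),φ(8)) = (2,6) ∈ E(G2) ✓
All 17 edges of G1 map to edges of G2, and |E(G1)| = |E(G2)| = 17, so φ is a bijection on edges as well as vertices. Hence G1 ≅ G2.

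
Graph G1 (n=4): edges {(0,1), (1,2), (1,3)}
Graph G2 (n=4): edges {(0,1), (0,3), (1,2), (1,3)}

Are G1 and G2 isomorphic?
No, not isomorphic

The graphs are NOT isomorphic.

Counting edges: G1 has 3 edge(s); G2 has 4 edge(s).
Edge count is an isomorphism invariant (a bijection on vertices induces a bijection on edges), so differing edge counts rule out isomorphism.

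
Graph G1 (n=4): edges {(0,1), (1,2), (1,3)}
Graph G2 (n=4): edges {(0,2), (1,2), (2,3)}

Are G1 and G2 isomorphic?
Yes, isomorphic

The graphs are isomorphic.
One valid mapping φ: V(G1) → V(G2): 0→1, 1→2, 2→3, 3→0

Verify φ preserves adjacency — for each edge of G1, its image is an edge of G2:
  (0,1) → (φ(0),φ(1)) = (1,2) ∈ E(G2) ✓
  (1,2) → (φ(1),φ(2)) = (2,3) ∈ E(G2) ✓
  (1,3) → (φ(1),φ(3)) = (0,2) ∈ E(G2) ✓
All 3 edges of G1 map to edges of G2, and |E(G1)| = |E(G2)| = 3, so φ is a bijection on edges as well as vertices. Hence G1 ≅ G2.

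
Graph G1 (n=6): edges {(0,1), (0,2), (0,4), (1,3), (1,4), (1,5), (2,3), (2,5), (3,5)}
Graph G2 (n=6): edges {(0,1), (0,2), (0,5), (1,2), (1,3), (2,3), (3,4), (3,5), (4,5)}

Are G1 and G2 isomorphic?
Yes, isomorphic

The graphs are isomorphic.
One valid mapping φ: V(G1) → V(G2): 0→5, 1→3, 2→0, 3→1, 4→4, 5→2

Verify φ preserves adjacency — for each edge of G1, its image is an edge of G2:
  (0,1) → (φ(0),φ(1)) = (3,5) ∈ E(G2) ✓
  (0,2) → (φ(0),φ(2)) = (0,5) ∈ E(G2) ✓
  (0,4) → (φ(0),φ(4)) = (4,5) ∈ E(G2) ✓
  (1,3) → (φ(1),φ(3)) = (1,3) ∈ E(G2) ✓
  (1,4) → (φ(1),φ(4)) = (3,4) ∈ E(G2) ✓
  (1,5) → (φ(1),φ(5)) = (2,3) ∈ E(G2) ✓
  (2,3) → (φ(2),φ(3)) = (0,1) ∈ E(G2) ✓
  (2,5) → (φ(2),φ(5)) = (0,2) ∈ E(G2) ✓
  (3,5) → (φ(3),φ(5)) = (1,2) ∈ E(G2) ✓
All 9 edges of G1 map to edges of G2, and |E(G1)| = |E(G2)| = 9, so φ is a bijection on edges as well as vertices. Hence G1 ≅ G2.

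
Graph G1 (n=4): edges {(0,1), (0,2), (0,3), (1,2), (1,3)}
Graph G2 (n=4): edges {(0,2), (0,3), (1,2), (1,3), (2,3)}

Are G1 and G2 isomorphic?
Yes, isomorphic

The graphs are isomorphic.
One valid mapping φ: V(G1) → V(G2): 0→3, 1→2, 2→0, 3→1

Verify φ preserves adjacency — for each edge of G1, its image is an edge of G2:
  (0,1) → (φ(0),φ(1)) = (2,3) ∈ E(G2) ✓
  (0,2) → (φ(0),φ(2)) = (0,3) ∈ E(G2) ✓
  (0,3) → (φ(0),φ(3)) = (1,3) ∈ E(G2) ✓
  (1,2) → (φ(1),φ(2)) = (0,2) ∈ E(G2) ✓
  (1,3) → (φ(1),φ(3)) = (1,2) ∈ E(G2) ✓
All 5 edges of G1 map to edges of G2, and |E(G1)| = |E(G2)| = 5, so φ is a bijection on edges as well as vertices. Hence G1 ≅ G2.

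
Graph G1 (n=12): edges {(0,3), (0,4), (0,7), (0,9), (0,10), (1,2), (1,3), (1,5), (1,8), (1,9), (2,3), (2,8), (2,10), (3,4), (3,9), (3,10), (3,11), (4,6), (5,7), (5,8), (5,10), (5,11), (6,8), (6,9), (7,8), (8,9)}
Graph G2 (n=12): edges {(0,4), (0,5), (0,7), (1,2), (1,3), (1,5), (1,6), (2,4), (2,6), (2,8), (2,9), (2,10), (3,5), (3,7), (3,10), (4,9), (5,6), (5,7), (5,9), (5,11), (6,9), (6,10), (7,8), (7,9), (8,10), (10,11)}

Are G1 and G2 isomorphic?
Yes, isomorphic

The graphs are isomorphic.
One valid mapping φ: V(G1) → V(G2): 0→7, 1→6, 2→1, 3→5, 4→0, 5→10, 6→4, 7→8, 8→2, 9→9, 10→3, 11→11

Verify φ preserves adjacency — for each edge of G1, its image is an edge of G2:
  (0,3) → (φ(0),φ(3)) = (5,7) ∈ E(G2) ✓
  (0,4) → (φ(0),φ(4)) = (0,7) ∈ E(G2) ✓
  (0,7) → (φ(0),φ(7)) = (7,8) ∈ E(G2) ✓
  (0,9) → (φ(0),φ(9)) = (7,9) ∈ E(G2) ✓
  (0,10) → (φ(0),φ(10)) = (3,7) ∈ E(G2) ✓
  (1,2) → (φ(1),φ(2)) = (1,6) ∈ E(G2) ✓
  (1,3) → (φ(1),φ(3)) = (5,6) ∈ E(G2) ✓
  (1,5) → (φ(1),φ(5)) = (6,10) ∈ E(G2) ✓
  (1,8) → (φ(1),φ(8)) = (2,6) ∈ E(G2) ✓
  (1,9) → (φ(1),φ(9)) = (6,9) ∈ E(G2) ✓
  (2,3) → (φ(2),φ(3)) = (1,5) ∈ E(G2) ✓
  (2,8) → (φ(2),φ(8)) = (1,2) ∈ E(G2) ✓
  (2,10) → (φ(2),φ(10)) = (1,3) ∈ E(G2) ✓
  (3,4) → (φ(3),φ(4)) = (0,5) ∈ E(G2) ✓
  (3,9) → (φ(3),φ(9)) = (5,9) ∈ E(G2) ✓
  (3,10) → (φ(3),φ(10)) = (3,5) ∈ E(G2) ✓
  (3,11) → (φ(3),φ(11)) = (5,11) ∈ E(G2) ✓
  (4,6) → (φ(4),φ(6)) = (0,4) ∈ E(G2) ✓
  (5,7) → (φ(5),φ(7)) = (8,10) ∈ E(G2) ✓
  (5,8) → (φ(5),φ(8)) = (2,10) ∈ E(G2) ✓
  (5,10) → (φ(5),φ(10)) = (3,10) ∈ E(G2) ✓
  (5,11) → (φ(5),φ(11)) = (10,11) ∈ E(G2) ✓
  (6,8) → (φ(6),φ(8)) = (2,4) ∈ E(G2) ✓
  (6,9) → (φ(6),φ(9)) = (4,9) ∈ E(G2) ✓
  (7,8) → (φ(7),φ(8)) = (2,8) ∈ E(G2) ✓
  (8,9) → (φ(8),φ(9)) = (2,9) ∈ E(G2) ✓
All 26 edges of G1 map to edges of G2, and |E(G1)| = |E(G2)| = 26, so φ is a bijection on edges as well as vertices. Hence G1 ≅ G2.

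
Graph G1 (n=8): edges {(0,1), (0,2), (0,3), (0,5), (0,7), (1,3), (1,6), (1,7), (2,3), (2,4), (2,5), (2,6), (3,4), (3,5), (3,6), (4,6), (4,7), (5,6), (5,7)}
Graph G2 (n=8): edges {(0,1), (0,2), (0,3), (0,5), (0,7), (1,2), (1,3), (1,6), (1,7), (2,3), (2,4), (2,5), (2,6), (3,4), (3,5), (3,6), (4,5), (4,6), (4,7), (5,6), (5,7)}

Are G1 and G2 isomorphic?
No, not isomorphic

The graphs are NOT isomorphic.

Counting edges: G1 has 19 edge(s); G2 has 21 edge(s).
Edge count is an isomorphism invariant (a bijection on vertices induces a bijection on edges), so differing edge counts rule out isomorphism.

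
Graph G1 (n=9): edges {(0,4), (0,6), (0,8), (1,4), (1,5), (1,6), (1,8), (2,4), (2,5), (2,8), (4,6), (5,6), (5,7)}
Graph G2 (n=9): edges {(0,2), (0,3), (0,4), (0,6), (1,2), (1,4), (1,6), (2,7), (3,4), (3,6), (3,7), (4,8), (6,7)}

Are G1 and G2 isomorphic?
Yes, isomorphic

The graphs are isomorphic.
One valid mapping φ: V(G1) → V(G2): 0→7, 1→0, 2→1, 3→5, 4→6, 5→4, 6→3, 7→8, 8→2

Verify φ preserves adjacency — for each edge of G1, its image is an edge of G2:
  (0,4) → (φ(0),φ(4)) = (6,7) ∈ E(G2) ✓
  (0,6) → (φ(0),φ(6)) = (3,7) ∈ E(G2) ✓
  (0,8) → (φ(0),φ(8)) = (2,7) ∈ E(G2) ✓
  (1,4) → (φ(1),φ(4)) = (0,6) ∈ E(G2) ✓
  (1,5) → (φ(1),φ(5)) = (0,4) ∈ E(G2) ✓
  (1,6) → (φ(1),φ(6)) = (0,3) ∈ E(G2) ✓
  (1,8) → (φ(1),φ(8)) = (0,2) ∈ E(G2) ✓
  (2,4) → (φ(2),φ(4)) = (1,6) ∈ E(G2) ✓
  (2,5) → (φ(2),φ(5)) = (1,4) ∈ E(G2) ✓
  (2,8) → (φ(2),φ(8)) = (1,2) ∈ E(G2) ✓
  (4,6) → (φ(4),φ(6)) = (3,6) ∈ E(G2) ✓
  (5,6) → (φ(5),φ(6)) = (3,4) ∈ E(G2) ✓
  (5,7) → (φ(5),φ(7)) = (4,8) ∈ E(G2) ✓
All 13 edges of G1 map to edges of G2, and |E(G1)| = |E(G2)| = 13, so φ is a bijection on edges as well as vertices. Hence G1 ≅ G2.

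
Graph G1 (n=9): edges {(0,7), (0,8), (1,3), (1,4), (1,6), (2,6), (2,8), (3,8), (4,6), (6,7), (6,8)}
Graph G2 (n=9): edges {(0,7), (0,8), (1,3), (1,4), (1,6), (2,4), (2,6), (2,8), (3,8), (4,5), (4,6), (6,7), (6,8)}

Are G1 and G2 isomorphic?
No, not isomorphic

The graphs are NOT isomorphic.

Counting edges: G1 has 11 edge(s); G2 has 13 edge(s).
Edge count is an isomorphism invariant (a bijection on vertices induces a bijection on edges), so differing edge counts rule out isomorphism.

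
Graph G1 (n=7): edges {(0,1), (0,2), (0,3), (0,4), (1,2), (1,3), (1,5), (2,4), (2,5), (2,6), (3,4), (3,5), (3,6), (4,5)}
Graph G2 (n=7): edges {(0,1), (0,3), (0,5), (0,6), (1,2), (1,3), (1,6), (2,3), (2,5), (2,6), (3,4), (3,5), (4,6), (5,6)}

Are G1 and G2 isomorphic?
Yes, isomorphic

The graphs are isomorphic.
One valid mapping φ: V(G1) → V(G2): 0→2, 1→1, 2→6, 3→3, 4→5, 5→0, 6→4

Verify φ preserves adjacency — for each edge of G1, its image is an edge of G2:
  (0,1) → (φ(0),φ(1)) = (1,2) ∈ E(G2) ✓
  (0,2) → (φ(0),φ(2)) = (2,6) ∈ E(G2) ✓
  (0,3) → (φ(0),φ(3)) = (2,3) ∈ E(G2) ✓
  (0,4) → (φ(0),φ(4)) = (2,5) ∈ E(G2) ✓
  (1,2) → (φ(1),φ(2)) = (1,6) ∈ E(G2) ✓
  (1,3) → (φ(1),φ(3)) = (1,3) ∈ E(G2) ✓
  (1,5) → (φ(1),φ(5)) = (0,1) ∈ E(G2) ✓
  (2,4) → (φ(2),φ(4)) = (5,6) ∈ E(G2) ✓
  (2,5) → (φ(2),φ(5)) = (0,6) ∈ E(G2) ✓
  (2,6) → (φ(2),φ(6)) = (4,6) ∈ E(G2) ✓
  (3,4) → (φ(3),φ(4)) = (3,5) ∈ E(G2) ✓
  (3,5) → (φ(3),φ(5)) = (0,3) ∈ E(G2) ✓
  (3,6) → (φ(3),φ(6)) = (3,4) ∈ E(G2) ✓
  (4,5) → (φ(4),φ(5)) = (0,5) ∈ E(G2) ✓
All 14 edges of G1 map to edges of G2, and |E(G1)| = |E(G2)| = 14, so φ is a bijection on edges as well as vertices. Hence G1 ≅ G2.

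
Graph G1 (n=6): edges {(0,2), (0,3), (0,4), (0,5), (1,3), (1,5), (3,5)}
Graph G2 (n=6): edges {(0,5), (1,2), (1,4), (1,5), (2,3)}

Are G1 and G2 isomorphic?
No, not isomorphic

The graphs are NOT isomorphic.

Counting triangles (3-cliques): G1 has 2, G2 has 0.
Triangle count is an isomorphism invariant, so differing triangle counts rule out isomorphism.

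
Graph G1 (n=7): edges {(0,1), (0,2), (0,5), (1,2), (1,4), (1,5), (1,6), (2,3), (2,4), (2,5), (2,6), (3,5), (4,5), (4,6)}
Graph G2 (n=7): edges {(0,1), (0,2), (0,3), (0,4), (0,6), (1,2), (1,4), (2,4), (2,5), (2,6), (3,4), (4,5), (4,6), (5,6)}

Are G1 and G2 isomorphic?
Yes, isomorphic

The graphs are isomorphic.
One valid mapping φ: V(G1) → V(G2): 0→1, 1→2, 2→4, 3→3, 4→6, 5→0, 6→5

Verify φ preserves adjacency — for each edge of G1, its image is an edge of G2:
  (0,1) → (φ(0),φ(1)) = (1,2) ∈ E(G2) ✓
  (0,2) → (φ(0),φ(2)) = (1,4) ∈ E(G2) ✓
  (0,5) → (φ(0),φ(5)) = (0,1) ∈ E(G2) ✓
  (1,2) → (φ(1),φ(2)) = (2,4) ∈ E(G2) ✓
  (1,4) → (φ(1),φ(4)) = (2,6) ∈ E(G2) ✓
  (1,5) → (φ(1),φ(5)) = (0,2) ∈ E(G2) ✓
  (1,6) → (φ(1),φ(6)) = (2,5) ∈ E(G2) ✓
  (2,3) → (φ(2),φ(3)) = (3,4) ∈ E(G2) ✓
  (2,4) → (φ(2),φ(4)) = (4,6) ∈ E(G2) ✓
  (2,5) → (φ(2),φ(5)) = (0,4) ∈ E(G2) ✓
  (2,6) → (φ(2),φ(6)) = (4,5) ∈ E(G2) ✓
  (3,5) → (φ(3),φ(5)) = (0,3) ∈ E(G2) ✓
  (4,5) → (φ(4),φ(5)) = (0,6) ∈ E(G2) ✓
  (4,6) → (φ(4),φ(6)) = (5,6) ∈ E(G2) ✓
All 14 edges of G1 map to edges of G2, and |E(G1)| = |E(G2)| = 14, so φ is a bijection on edges as well as vertices. Hence G1 ≅ G2.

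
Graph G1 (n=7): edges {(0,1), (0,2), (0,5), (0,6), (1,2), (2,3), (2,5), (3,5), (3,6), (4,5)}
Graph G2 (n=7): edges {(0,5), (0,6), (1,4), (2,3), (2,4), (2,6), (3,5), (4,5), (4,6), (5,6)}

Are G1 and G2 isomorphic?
Yes, isomorphic

The graphs are isomorphic.
One valid mapping φ: V(G1) → V(G2): 0→5, 1→0, 2→6, 3→2, 4→1, 5→4, 6→3

Verify φ preserves adjacency — for each edge of G1, its image is an edge of G2:
  (0,1) → (φ(0),φ(1)) = (0,5) ∈ E(G2) ✓
  (0,2) → (φ(0),φ(2)) = (5,6) ∈ E(G2) ✓
  (0,5) → (φ(0),φ(5)) = (4,5) ∈ E(G2) ✓
  (0,6) → (φ(0),φ(6)) = (3,5) ∈ E(G2) ✓
  (1,2) → (φ(1),φ(2)) = (0,6) ∈ E(G2) ✓
  (2,3) → (φ(2),φ(3)) = (2,6) ∈ E(G2) ✓
  (2,5) → (φ(2),φ(5)) = (4,6) ∈ E(G2) ✓
  (3,5) → (φ(3),φ(5)) = (2,4) ∈ E(G2) ✓
  (3,6) → (φ(3),φ(6)) = (2,3) ∈ E(G2) ✓
  (4,5) → (φ(4),φ(5)) = (1,4) ∈ E(G2) ✓
All 10 edges of G1 map to edges of G2, and |E(G1)| = |E(G2)| = 10, so φ is a bijection on edges as well as vertices. Hence G1 ≅ G2.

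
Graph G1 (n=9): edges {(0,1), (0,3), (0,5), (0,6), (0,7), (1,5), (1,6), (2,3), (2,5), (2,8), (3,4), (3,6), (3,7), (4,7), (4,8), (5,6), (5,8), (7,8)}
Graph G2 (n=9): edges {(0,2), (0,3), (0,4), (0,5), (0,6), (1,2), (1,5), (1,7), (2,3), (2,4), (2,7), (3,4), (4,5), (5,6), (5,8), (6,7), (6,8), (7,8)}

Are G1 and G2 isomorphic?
Yes, isomorphic

The graphs are isomorphic.
One valid mapping φ: V(G1) → V(G2): 0→0, 1→3, 2→1, 3→5, 4→8, 5→2, 6→4, 7→6, 8→7

Verify φ preserves adjacency — for each edge of G1, its image is an edge of G2:
  (0,1) → (φ(0),φ(1)) = (0,3) ∈ E(G2) ✓
  (0,3) → (φ(0),φ(3)) = (0,5) ∈ E(G2) ✓
  (0,5) → (φ(0),φ(5)) = (0,2) ∈ E(G2) ✓
  (0,6) → (φ(0),φ(6)) = (0,4) ∈ E(G2) ✓
  (0,7) → (φ(0),φ(7)) = (0,6) ∈ E(G2) ✓
  (1,5) → (φ(1),φ(5)) = (2,3) ∈ E(G2) ✓
  (1,6) → (φ(1),φ(6)) = (3,4) ∈ E(G2) ✓
  (2,3) → (φ(2),φ(3)) = (1,5) ∈ E(G2) ✓
  (2,5) → (φ(2),φ(5)) = (1,2) ∈ E(G2) ✓
  (2,8) → (φ(2),φ(8)) = (1,7) ∈ E(G2) ✓
  (3,4) → (φ(3),φ(4)) = (5,8) ∈ E(G2) ✓
  (3,6) → (φ(3),φ(6)) = (4,5) ∈ E(G2) ✓
  (3,7) → (φ(3),φ(7)) = (5,6) ∈ E(G2) ✓
  (4,7) → (φ(4),φ(7)) = (6,8) ∈ E(G2) ✓
  (4,8) → (φ(4),φ(8)) = (7,8) ∈ E(G2) ✓
  (5,6) → (φ(5),φ(6)) = (2,4) ∈ E(G2) ✓
  (5,8) → (φ(5),φ(8)) = (2,7) ∈ E(G2) ✓
  (7,8) → (φ(7),φ(8)) = (6,7) ∈ E(G2) ✓
All 18 edges of G1 map to edges of G2, and |E(G1)| = |E(G2)| = 18, so φ is a bijection on edges as well as vertices. Hence G1 ≅ G2.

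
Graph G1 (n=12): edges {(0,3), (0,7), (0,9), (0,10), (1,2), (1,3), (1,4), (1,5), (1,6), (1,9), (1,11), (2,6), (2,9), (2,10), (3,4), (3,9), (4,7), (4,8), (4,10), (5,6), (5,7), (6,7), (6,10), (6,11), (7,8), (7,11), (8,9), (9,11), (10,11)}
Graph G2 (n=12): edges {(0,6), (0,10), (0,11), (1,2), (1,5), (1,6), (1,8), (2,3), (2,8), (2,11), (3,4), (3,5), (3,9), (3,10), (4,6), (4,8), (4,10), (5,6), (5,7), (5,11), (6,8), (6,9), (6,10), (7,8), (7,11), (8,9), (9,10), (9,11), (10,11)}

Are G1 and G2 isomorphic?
Yes, isomorphic

The graphs are isomorphic.
One valid mapping φ: V(G1) → V(G2): 0→2, 1→6, 2→4, 3→1, 4→5, 5→0, 6→10, 7→11, 8→7, 9→8, 10→3, 11→9

Verify φ preserves adjacency — for each edge of G1, its image is an edge of G2:
  (0,3) → (φ(0),φ(3)) = (1,2) ∈ E(G2) ✓
  (0,7) → (φ(0),φ(7)) = (2,11) ∈ E(G2) ✓
  (0,9) → (φ(0),φ(9)) = (2,8) ∈ E(G2) ✓
  (0,10) → (φ(0),φ(10)) = (2,3) ∈ E(G2) ✓
  (1,2) → (φ(1),φ(2)) = (4,6) ∈ E(G2) ✓
  (1,3) → (φ(1),φ(3)) = (1,6) ∈ E(G2) ✓
  (1,4) → (φ(1),φ(4)) = (5,6) ∈ E(G2) ✓
  (1,5) → (φ(1),φ(5)) = (0,6) ∈ E(G2) ✓
  (1,6) → (φ(1),φ(6)) = (6,10) ∈ E(G2) ✓
  (1,9) → (φ(1),φ(9)) = (6,8) ∈ E(G2) ✓
  (1,11) → (φ(1),φ(11)) = (6,9) ∈ E(G2) ✓
  (2,6) → (φ(2),φ(6)) = (4,10) ∈ E(G2) ✓
  (2,9) → (φ(2),φ(9)) = (4,8) ∈ E(G2) ✓
  (2,10) → (φ(2),φ(10)) = (3,4) ∈ E(G2) ✓
  (3,4) → (φ(3),φ(4)) = (1,5) ∈ E(G2) ✓
  (3,9) → (φ(3),φ(9)) = (1,8) ∈ E(G2) ✓
  (4,7) → (φ(4),φ(7)) = (5,11) ∈ E(G2) ✓
  (4,8) → (φ(4),φ(8)) = (5,7) ∈ E(G2) ✓
  (4,10) → (φ(4),φ(10)) = (3,5) ∈ E(G2) ✓
  (5,6) → (φ(5),φ(6)) = (0,10) ∈ E(G2) ✓
  (5,7) → (φ(5),φ(7)) = (0,11) ∈ E(G2) ✓
  (6,7) → (φ(6),φ(7)) = (10,11) ∈ E(G2) ✓
  (6,10) → (φ(6),φ(10)) = (3,10) ∈ E(G2) ✓
  (6,11) → (φ(6),φ(11)) = (9,10) ∈ E(G2) ✓
  (7,8) → (φ(7),φ(8)) = (7,11) ∈ E(G2) ✓
  (7,11) → (φ(7),φ(11)) = (9,11) ∈ E(G2) ✓
  (8,9) → (φ(8),φ(9)) = (7,8) ∈ E(G2) ✓
  (9,11) → (φ(9),φ(11)) = (8,9) ∈ E(G2) ✓
  (10,11) → (φ(10),φ(11)) = (3,9) ∈ E(G2) ✓
All 29 edges of G1 map to edges of G2, and |E(G1)| = |E(G2)| = 29, so φ is a bijection on edges as well as vertices. Hence G1 ≅ G2.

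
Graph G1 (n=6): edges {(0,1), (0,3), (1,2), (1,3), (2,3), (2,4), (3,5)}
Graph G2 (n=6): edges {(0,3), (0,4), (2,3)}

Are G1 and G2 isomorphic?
No, not isomorphic

The graphs are NOT isomorphic.

Connected components of G1: 1 component(s) with vertex sets [[0, 1, 2, 3, 4, 5]], sizes [6].
Connected components of G2: 3 component(s) with vertex sets [[1], [5], [0, 2, 3, 4]], sizes [1, 1, 4].
The number of connected components (and the multiset of component sizes) is an isomorphism invariant — an isomorphism maps each component of G1 bijectively onto a component of G2. Since G1 has 1 component(s) and G2 has 3, they cannot be isomorphic.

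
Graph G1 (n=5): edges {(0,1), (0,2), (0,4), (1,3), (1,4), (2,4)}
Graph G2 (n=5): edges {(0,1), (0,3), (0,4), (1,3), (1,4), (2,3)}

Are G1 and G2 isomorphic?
Yes, isomorphic

The graphs are isomorphic.
One valid mapping φ: V(G1) → V(G2): 0→0, 1→3, 2→4, 3→2, 4→1

Verify φ preserves adjacency — for each edge of G1, its image is an edge of G2:
  (0,1) → (φ(0),φ(1)) = (0,3) ∈ E(G2) ✓
  (0,2) → (φ(0),φ(2)) = (0,4) ∈ E(G2) ✓
  (0,4) → (φ(0),φ(4)) = (0,1) ∈ E(G2) ✓
  (1,3) → (φ(1),φ(3)) = (2,3) ∈ E(G2) ✓
  (1,4) → (φ(1),φ(4)) = (1,3) ∈ E(G2) ✓
  (2,4) → (φ(2),φ(4)) = (1,4) ∈ E(G2) ✓
All 6 edges of G1 map to edges of G2, and |E(G1)| = |E(G2)| = 6, so φ is a bijection on edges as well as vertices. Hence G1 ≅ G2.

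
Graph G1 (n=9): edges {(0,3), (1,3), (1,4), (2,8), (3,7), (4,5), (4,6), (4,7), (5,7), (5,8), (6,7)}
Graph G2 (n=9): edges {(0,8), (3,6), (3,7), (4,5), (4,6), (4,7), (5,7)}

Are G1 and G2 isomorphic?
No, not isomorphic

The graphs are NOT isomorphic.

Connected components of G1: 1 component(s) with vertex sets [[0, 1, 2, 3, 4, 5, 6, 7, 8]], sizes [9].
Connected components of G2: 4 component(s) with vertex sets [[1], [2], [0, 8], [3, 4, 5, 6, 7]], sizes [1, 1, 2, 5].
The number of connected components (and the multiset of component sizes) is an isomorphism invariant — an isomorphism maps each component of G1 bijectively onto a component of G2. Since G1 has 1 component(s) and G2 has 4, they cannot be isomorphic.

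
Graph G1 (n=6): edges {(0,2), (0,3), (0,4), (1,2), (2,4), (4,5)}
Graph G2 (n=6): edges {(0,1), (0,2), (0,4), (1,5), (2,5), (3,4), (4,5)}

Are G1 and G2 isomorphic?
No, not isomorphic

The graphs are NOT isomorphic.

Counting triangles (3-cliques): G1 has 1, G2 has 0.
Triangle count is an isomorphism invariant, so differing triangle counts rule out isomorphism.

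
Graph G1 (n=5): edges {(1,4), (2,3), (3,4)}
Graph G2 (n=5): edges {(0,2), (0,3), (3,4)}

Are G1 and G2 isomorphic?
Yes, isomorphic

The graphs are isomorphic.
One valid mapping φ: V(G1) → V(G2): 0→1, 1→4, 2→2, 3→0, 4→3

Verify φ preserves adjacency — for each edge of G1, its image is an edge of G2:
  (1,4) → (φ(1),φ(4)) = (3,4) ∈ E(G2) ✓
  (2,3) → (φ(2),φ(3)) = (0,2) ∈ E(G2) ✓
  (3,4) → (φ(3),φ(4)) = (0,3) ∈ E(G2) ✓
All 3 edges of G1 map to edges of G2, and |E(G1)| = |E(G2)| = 3, so φ is a bijection on edges as well as vertices. Hence G1 ≅ G2.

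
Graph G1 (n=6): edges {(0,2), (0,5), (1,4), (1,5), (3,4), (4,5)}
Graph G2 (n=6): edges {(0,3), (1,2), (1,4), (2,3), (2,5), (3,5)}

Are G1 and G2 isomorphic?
Yes, isomorphic

The graphs are isomorphic.
One valid mapping φ: V(G1) → V(G2): 0→1, 1→5, 2→4, 3→0, 4→3, 5→2

Verify φ preserves adjacency — for each edge of G1, its image is an edge of G2:
  (0,2) → (φ(0),φ(2)) = (1,4) ∈ E(G2) ✓
  (0,5) → (φ(0),φ(5)) = (1,2) ∈ E(G2) ✓
  (1,4) → (φ(1),φ(4)) = (3,5) ∈ E(G2) ✓
  (1,5) → (φ(1),φ(5)) = (2,5) ∈ E(G2) ✓
  (3,4) → (φ(3),φ(4)) = (0,3) ∈ E(G2) ✓
  (4,5) → (φ(4),φ(5)) = (2,3) ∈ E(G2) ✓
All 6 edges of G1 map to edges of G2, and |E(G1)| = |E(G2)| = 6, so φ is a bijection on edges as well as vertices. Hence G1 ≅ G2.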